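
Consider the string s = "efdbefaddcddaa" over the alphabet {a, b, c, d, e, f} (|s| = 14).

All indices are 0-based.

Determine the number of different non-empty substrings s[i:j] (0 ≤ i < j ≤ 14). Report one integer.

95

rank | idx | suffix
   0 |  13 | a
   1 |  12 | aa
   2 |   6 | addcddaa
   3 |   3 | befaddcddaa
   4 |   9 | cddaa
   5 |  11 | daa
   6 |   2 | dbefaddcddaa
   7 |   8 | dcddaa
   8 |  10 | ddaa
   9 |   7 | ddcddaa
  10 |   4 | efaddcddaa
  11 |   0 | efdbefaddcddaa
  12 |   5 | faddcddaa
  13 |   1 | fdbefaddcddaa

SA = [13, 12, 6, 3, 9, 11, 2, 8, 10, 7, 4, 0, 5, 1]
rank  pair      lcp
   1  s[13:],s[12:]  1  'a'
   2  s[12:],s[6:]  1  'a'
   3  s[6:],s[3:]  0  ''
   4  s[3:],s[9:]  0  ''
   5  s[9:],s[11:]  0  ''
   6  s[11:],s[2:]  1  'd'
   7  s[2:],s[8:]  1  'd'
   8  s[8:],s[10:]  1  'd'
   9  s[10:],s[7:]  2  'dd'
  10  s[7:],s[4:]  0  ''
  11  s[4:],s[0:]  2  'ef'
  12  s[0:],s[5:]  0  ''
  13  s[5:],s[1:]  1  'f'

n(n+1)/2 = 14·15/2 = 105
Σ LCP = 0 + 1 + 1 + 0 + 0 + 0 + 1 + 1 + 1 + 2 + 0 + 2 + 0 + 1 = 10
distinct = 105 − 10 = 95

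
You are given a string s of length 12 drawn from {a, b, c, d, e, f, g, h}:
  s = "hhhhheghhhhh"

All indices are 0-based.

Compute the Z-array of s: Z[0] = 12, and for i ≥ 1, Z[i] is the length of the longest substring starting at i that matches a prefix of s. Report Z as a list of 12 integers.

[12, 4, 3, 2, 1, 0, 0, 5, 4, 3, 2, 1]

Z[0]=12
i=1: outside box; Z[1]=4 grow→box=[1,5)
i=2: min(r-i=3, Z[1]=4)=3; Z[2]=3
i=3: min(r-i=2, Z[2]=3)=2; Z[3]=2
i=4: min(r-i=1, Z[3]=2)=1; Z[4]=1
i=5: outside box; Z[5]=0
i=6: outside box; Z[6]=0
i=7: outside box; Z[7]=5 grow→box=[7,12)
i=8: min(r-i=4, Z[1]=4)=4; Z[8]=4
i=9: min(r-i=3, Z[2]=3)=3; Z[9]=3
i=10: min(r-i=2, Z[3]=2)=2; Z[10]=2
i=11: min(r-i=1, Z[4]=1)=1; Z[11]=1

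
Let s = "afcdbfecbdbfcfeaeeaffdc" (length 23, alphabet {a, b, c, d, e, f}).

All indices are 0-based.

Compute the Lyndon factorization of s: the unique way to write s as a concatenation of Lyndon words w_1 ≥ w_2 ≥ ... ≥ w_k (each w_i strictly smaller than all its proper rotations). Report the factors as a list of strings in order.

["afcdbfecbdbfcfe", "aeeaffdc"]

emit factor 1: 'afcdbfecbdbfcfe' (i=0, period=15)
emit factor 2: 'aeeaffdc' (i=15, period=8)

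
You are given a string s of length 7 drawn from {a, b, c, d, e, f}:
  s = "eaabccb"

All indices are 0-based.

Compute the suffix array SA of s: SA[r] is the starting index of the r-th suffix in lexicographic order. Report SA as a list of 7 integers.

rank | idx | suffix
   0 |   1 | aabccb
   1 |   2 | abccb
   2 |   6 | b
   3 |   3 | bccb
   4 |   5 | cb
   5 |   4 | ccb
   6 |   0 | eaabccb

[1, 2, 6, 3, 5, 4, 0]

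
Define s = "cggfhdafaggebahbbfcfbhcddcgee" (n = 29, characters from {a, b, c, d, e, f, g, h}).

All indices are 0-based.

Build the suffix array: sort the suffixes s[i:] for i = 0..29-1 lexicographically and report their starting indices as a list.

sorted suffixes:
  #0 SA[0]=6  'afaggebahbbfcfbhcddcgee'
  #1 SA[1]=8  'aggebahbbfcfbhcddcgee'
  #2 SA[2]=13  'ahbbfcfbhcddcgee'
  #3 SA[3]=12  'bahbbfcfbhcddcgee'
  #4 SA[4]=15  'bbfcfbhcddcgee'
  #5 SA[5]=16  'bfcfbhcddcgee'
  #6 SA[6]=20  'bhcddcgee'
  #7 SA[7]=22  'cddcgee'
  #8 SA[8]=18  'cfbhcddcgee'
  #9 SA[9]=25  'cgee'
  #10 SA[10]=0  'cggfhdafaggebahbbfcfbhcddcgee'
  #11 SA[11]=5  'dafaggebahbbfcfbhcddcgee'
  #12 SA[12]=24  'dcgee'
  #13 SA[13]=23  'ddcgee'
  #14 SA[14]=28  'e'
  #15 SA[15]=11  'ebahbbfcfbhcddcgee'
  #16 SA[16]=27  'ee'
  #17 SA[17]=7  'faggebahbbfcfbhcddcgee'
  #18 SA[18]=19  'fbhcddcgee'
  #19 SA[19]=17  'fcfbhcddcgee'
  #20 SA[20]=3  'fhdafaggebahbbfcfbhcddcgee'
  #21 SA[21]=10  'gebahbbfcfbhcddcgee'
  #22 SA[22]=26  'gee'
  #23 SA[23]=2  'gfhdafaggebahbbfcfbhcddcgee'
  #24 SA[24]=9  'ggebahbbfcfbhcddcgee'
  #25 SA[25]=1  'ggfhdafaggebahbbfcfbhcddcgee'
  #26 SA[26]=14  'hbbfcfbhcddcgee'
  #27 SA[27]=21  'hcddcgee'
  #28 SA[28]=4  'hdafaggebahbbfcfbhcddcgee'

[6, 8, 13, 12, 15, 16, 20, 22, 18, 25, 0, 5, 24, 23, 28, 11, 27, 7, 19, 17, 3, 10, 26, 2, 9, 1, 14, 21, 4]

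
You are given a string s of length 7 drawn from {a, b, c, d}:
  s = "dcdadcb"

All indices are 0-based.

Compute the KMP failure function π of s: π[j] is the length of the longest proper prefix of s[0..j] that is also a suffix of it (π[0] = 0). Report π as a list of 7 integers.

[0, 0, 1, 0, 1, 2, 0]

π[0] = 0
j=1 s[j]='c': π[1]=0 (border '')
j=2 s[j]='d': π[2]=1 (border 'd')
j=3 s[j]='a': k: 1→0; π[3]=0 (border '')
j=4 s[j]='d': π[4]=1 (border 'd')
j=5 s[j]='c': π[5]=2 (border 'dc')
j=6 s[j]='b': k: 2→0; π[6]=0 (border '')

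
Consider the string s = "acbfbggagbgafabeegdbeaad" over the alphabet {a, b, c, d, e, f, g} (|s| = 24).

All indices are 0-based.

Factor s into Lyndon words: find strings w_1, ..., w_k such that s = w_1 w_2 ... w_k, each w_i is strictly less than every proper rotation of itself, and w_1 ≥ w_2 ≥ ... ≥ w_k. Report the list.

["acbfbggagbgaf", "abeegdbe", "aad"]

emit factor 1: 'acbfbggagbgaf' (i=0, period=13)
emit factor 2: 'abeegdbe' (i=13, period=8)
emit factor 3: 'aad' (i=21, period=3)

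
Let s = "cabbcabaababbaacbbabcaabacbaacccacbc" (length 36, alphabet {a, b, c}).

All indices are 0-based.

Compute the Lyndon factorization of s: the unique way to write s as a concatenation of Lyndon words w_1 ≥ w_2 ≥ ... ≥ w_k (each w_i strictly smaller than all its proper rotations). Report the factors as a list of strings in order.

emit factor 1: 'c' (i=0, period=1)
emit factor 2: 'abbc' (i=1, period=4)
emit factor 3: 'ab' (i=5, period=2)
emit factor 4: 'aababbaacbbabcaabacbaacccacbc' (i=7, period=29)

["c", "abbc", "ab", "aababbaacbbabcaabacbaacccacbc"]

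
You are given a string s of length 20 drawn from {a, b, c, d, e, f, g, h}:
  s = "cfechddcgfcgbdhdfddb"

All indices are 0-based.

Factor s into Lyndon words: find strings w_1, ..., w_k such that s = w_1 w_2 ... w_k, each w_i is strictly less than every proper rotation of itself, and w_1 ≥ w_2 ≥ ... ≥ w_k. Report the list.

emit factor 1: 'cfechddcgfcg' (i=0, period=12)
emit factor 2: 'bdhdfdd' (i=12, period=7)
emit factor 3: 'b' (i=19, period=1)

["cfechddcgfcg", "bdhdfdd", "b"]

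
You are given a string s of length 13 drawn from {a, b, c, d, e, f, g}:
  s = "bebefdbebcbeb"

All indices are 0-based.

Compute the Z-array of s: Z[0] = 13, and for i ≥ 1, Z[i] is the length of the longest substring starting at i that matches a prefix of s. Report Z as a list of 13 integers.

[13, 0, 2, 0, 0, 0, 3, 0, 1, 0, 3, 0, 1]

Z[0]=13
i=1: outside box; Z[1]=0
i=2: outside box; Z[2]=2 grow→box=[2,4)
i=3: min(r-i=1, Z[1]=0)=0; Z[3]=0
i=4: outside box; Z[4]=0
i=5: outside box; Z[5]=0
i=6: outside box; Z[6]=3 grow→box=[6,9)
i=7: min(r-i=2, Z[1]=0)=0; Z[7]=0
i=8: min(r-i=1, Z[2]=2)=1; Z[8]=1
i=9: outside box; Z[9]=0
i=10: outside box; Z[10]=3 grow→box=[10,13)
i=11: min(r-i=2, Z[1]=0)=0; Z[11]=0
i=12: min(r-i=1, Z[2]=2)=1; Z[12]=1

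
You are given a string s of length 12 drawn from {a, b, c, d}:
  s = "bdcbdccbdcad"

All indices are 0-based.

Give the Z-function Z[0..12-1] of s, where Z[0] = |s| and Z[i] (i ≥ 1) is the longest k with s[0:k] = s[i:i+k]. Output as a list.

Z[0]=12
i=1: outside box; Z[1]=0
i=2: outside box; Z[2]=0
i=3: outside box; Z[3]=3 scan→box=[3,6)
i=4: min(r-i=2, Z[1]=0)=0; Z[4]=0
i=5: min(r-i=1, Z[2]=0)=0; Z[5]=0
i=6: outside box; Z[6]=0
i=7: outside box; Z[7]=3 scan→box=[7,10)
i=8: min(r-i=2, Z[1]=0)=0; Z[8]=0
i=9: min(r-i=1, Z[2]=0)=0; Z[9]=0
i=10: outside box; Z[10]=0
i=11: outside box; Z[11]=0

[12, 0, 0, 3, 0, 0, 0, 3, 0, 0, 0, 0]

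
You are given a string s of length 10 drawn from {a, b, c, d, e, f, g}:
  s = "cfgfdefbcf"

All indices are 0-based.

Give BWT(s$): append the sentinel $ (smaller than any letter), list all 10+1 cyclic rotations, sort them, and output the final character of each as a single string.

ffb$fdcegcf

rank  rotation     last
    0  $cfgfdefbcf  f
    1  bcf$cfgfdef  f
    2  cf$cfgfdefb  b
    3  cfgfdefbcf$  $
    4  defbcf$cfgf  f
    5  efbcf$cfgfd  d
    6  f$cfgfdefbc  c
    7  fbcf$cfgfde  e
    8  fdefbcf$cfg  g
    9  fgfdefbcf$c  c
   10  gfdefbcf$cf  f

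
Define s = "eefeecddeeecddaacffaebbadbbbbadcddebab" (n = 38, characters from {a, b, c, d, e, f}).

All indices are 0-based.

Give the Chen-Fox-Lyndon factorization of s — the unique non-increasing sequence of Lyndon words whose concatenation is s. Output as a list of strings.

emit factor 1: 'eef' (i=0, period=3)
emit factor 2: 'e' (i=3, period=1)
emit factor 3: 'e' (i=4, period=1)
emit factor 4: 'cddeee' (i=5, period=6)
emit factor 5: 'cdd' (i=11, period=3)
emit factor 6: 'aacffaebbadbbbbadcddebab' (i=14, period=24)

["eef", "e", "e", "cddeee", "cdd", "aacffaebbadbbbbadcddebab"]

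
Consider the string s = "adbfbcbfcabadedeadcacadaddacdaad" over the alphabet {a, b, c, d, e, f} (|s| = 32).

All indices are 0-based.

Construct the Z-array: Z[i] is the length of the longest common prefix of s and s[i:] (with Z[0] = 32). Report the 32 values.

Z[0]=32
i=1: outside box; Z[1]=0
i=2: outside box; Z[2]=0
i=3: outside box; Z[3]=0
i=4: outside box; Z[4]=0
i=5: outside box; Z[5]=0
i=6: outside box; Z[6]=0
i=7: outside box; Z[7]=0
i=8: outside box; Z[8]=0
i=9: outside box; Z[9]=1 extend→box=[9,10)
i=10: outside box; Z[10]=0
i=11: outside box; Z[11]=2 extend→box=[11,13)
i=12: min(r-i=1, Z[1]=0)=0; Z[12]=0
i=13: outside box; Z[13]=0
i=14: outside box; Z[14]=0
i=15: outside box; Z[15]=0
i=16: outside box; Z[16]=2 extend→box=[16,18)
i=17: min(r-i=1, Z[1]=0)=0; Z[17]=0
i=18: outside box; Z[18]=0
i=19: outside box; Z[19]=1 extend→box=[19,20)
i=20: outside box; Z[20]=0
i=21: outside box; Z[21]=2 extend→box=[21,23)
i=22: min(r-i=1, Z[1]=0)=0; Z[22]=0
i=23: outside box; Z[23]=2 extend→box=[23,25)
i=24: min(r-i=1, Z[1]=0)=0; Z[24]=0
i=25: outside box; Z[25]=0
i=26: outside box; Z[26]=1 extend→box=[26,27)
i=27: outside box; Z[27]=0
i=28: outside box; Z[28]=0
i=29: outside box; Z[29]=1 extend→box=[29,30)
i=30: outside box; Z[30]=2 extend→box=[30,32)
i=31: min(r-i=1, Z[1]=0)=0; Z[31]=0

[32, 0, 0, 0, 0, 0, 0, 0, 0, 1, 0, 2, 0, 0, 0, 0, 2, 0, 0, 1, 0, 2, 0, 2, 0, 0, 1, 0, 0, 1, 2, 0]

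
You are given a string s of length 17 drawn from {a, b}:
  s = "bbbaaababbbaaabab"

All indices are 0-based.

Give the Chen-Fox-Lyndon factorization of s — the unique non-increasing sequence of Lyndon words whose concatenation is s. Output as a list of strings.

emit factor 1: 'b' (i=0, period=1)
emit factor 2: 'b' (i=1, period=1)
emit factor 3: 'b' (i=2, period=1)
emit factor 4: 'aaababbb' (i=3, period=8)
emit factor 5: 'aaabab' (i=11, period=6)

["b", "b", "b", "aaababbb", "aaabab"]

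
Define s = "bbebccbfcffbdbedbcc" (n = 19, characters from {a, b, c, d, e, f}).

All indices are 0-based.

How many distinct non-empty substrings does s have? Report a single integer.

171

rank | idx | suffix
   0 |   0 | bbebccbfcffbdbedbcc
   1 |  16 | bcc
   2 |   3 | bccbfcffbdbedbcc
   3 |  11 | bdbedbcc
   4 |   1 | bebccbfcffbdbedbcc
   5 |  13 | bedbcc
   6 |   6 | bfcffbdbedbcc
   7 |  18 | c
   8 |   5 | cbfcffbdbedbcc
   9 |  17 | cc
  10 |   4 | ccbfcffbdbedbcc
  11 |   8 | cffbdbedbcc
  12 |  15 | dbcc
  13 |  12 | dbedbcc
  14 |   2 | ebccbfcffbdbedbcc
  15 |  14 | edbcc
  16 |  10 | fbdbedbcc
  17 |   7 | fcffbdbedbcc
  18 |   9 | ffbdbedbcc

SA = [0, 16, 3, 11, 1, 13, 6, 18, 5, 17, 4, 8, 15, 12, 2, 14, 10, 7, 9]
i: (SA[i-1],SA[i]) lcp shared
  1: (0,16) 1 'b'
  2: (16,3) 3 'bcc'
  3: (3,11) 1 'b'
  4: (11,1) 1 'b'
  5: (1,13) 2 'be'
  6: (13,6) 1 'b'
  7: (6,18) 0 ''
  8: (18,5) 1 'c'
  9: (5,17) 1 'c'
  10: (17,4) 2 'cc'
  11: (4,8) 1 'c'
  12: (8,15) 0 ''
  13: (15,12) 2 'db'
  14: (12,2) 0 ''
  15: (2,14) 1 'e'
  16: (14,10) 0 ''
  17: (10,7) 1 'f'
  18: (7,9) 1 'f'

n(n+1)/2 = 19·20/2 = 190
Σ LCP = 0 + 1 + 3 + 1 + 1 + 2 + 1 + 0 + 1 + 1 + 2 + 1 + 0 + 2 + 0 + 1 + 0 + 1 + 1 = 19
distinct = 190 − 19 = 171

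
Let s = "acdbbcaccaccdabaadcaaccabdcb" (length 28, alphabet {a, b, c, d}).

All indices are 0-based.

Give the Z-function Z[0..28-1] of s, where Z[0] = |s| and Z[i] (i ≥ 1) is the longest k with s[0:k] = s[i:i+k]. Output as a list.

[28, 0, 0, 0, 0, 0, 2, 0, 0, 2, 0, 0, 0, 1, 0, 1, 1, 0, 0, 1, 2, 0, 0, 1, 0, 0, 0, 0]

Z[0]=28
i=1: fresh scan; Z[1]=0
i=2: fresh scan; Z[2]=0
i=3: fresh scan; Z[3]=0
i=4: fresh scan; Z[4]=0
i=5: fresh scan; Z[5]=0
i=6: fresh scan; Z[6]=2 extend→box=[6,8)
i=7: min(r-i=1, Z[1]=0)=0; Z[7]=0
i=8: fresh scan; Z[8]=0
i=9: fresh scan; Z[9]=2 extend→box=[9,11)
i=10: min(r-i=1, Z[1]=0)=0; Z[10]=0
i=11: fresh scan; Z[11]=0
i=12: fresh scan; Z[12]=0
i=13: fresh scan; Z[13]=1 extend→box=[13,14)
i=14: fresh scan; Z[14]=0
i=15: fresh scan; Z[15]=1 extend→box=[15,16)
i=16: fresh scan; Z[16]=1 extend→box=[16,17)
i=17: fresh scan; Z[17]=0
i=18: fresh scan; Z[18]=0
i=19: fresh scan; Z[19]=1 extend→box=[19,20)
i=20: fresh scan; Z[20]=2 extend→box=[20,22)
i=21: min(r-i=1, Z[1]=0)=0; Z[21]=0
i=22: fresh scan; Z[22]=0
i=23: fresh scan; Z[23]=1 extend→box=[23,24)
i=24: fresh scan; Z[24]=0
i=25: fresh scan; Z[25]=0
i=26: fresh scan; Z[26]=0
i=27: fresh scan; Z[27]=0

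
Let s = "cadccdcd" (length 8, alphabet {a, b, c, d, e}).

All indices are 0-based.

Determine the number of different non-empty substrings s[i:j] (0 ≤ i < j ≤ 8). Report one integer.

sorted suffixes:
  #0 SA[0]=1  'adccdcd'
  #1 SA[1]=0  'cadccdcd'
  #2 SA[2]=3  'ccdcd'
  #3 SA[3]=6  'cd'
  #4 SA[4]=4  'cdcd'
  #5 SA[5]=7  'd'
  #6 SA[6]=2  'dccdcd'
  #7 SA[7]=5  'dcd'

SA = [1, 0, 3, 6, 4, 7, 2, 5]
rank  pair      lcp
   1  s[1:],s[0:]  0  ''
   2  s[0:],s[3:]  1  'c'
   3  s[3:],s[6:]  1  'c'
   4  s[6:],s[4:]  2  'cd'
   5  s[4:],s[7:]  0  ''
   6  s[7:],s[2:]  1  'd'
   7  s[2:],s[5:]  2  'dc'

n(n+1)/2 = 8·9/2 = 36
Σ LCP = 0 + 0 + 1 + 1 + 2 + 0 + 1 + 2 = 7
distinct = 36 − 7 = 29

29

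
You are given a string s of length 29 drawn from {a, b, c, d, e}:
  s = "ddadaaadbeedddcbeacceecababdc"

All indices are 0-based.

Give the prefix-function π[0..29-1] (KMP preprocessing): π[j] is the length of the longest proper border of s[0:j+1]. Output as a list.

π[0] = 0
j=1 s[j]='d': π[1]=1 (border 'd')
j=2 s[j]='a': k: 1→0; π[2]=0 (border '')
j=3 s[j]='d': π[3]=1 (border 'd')
j=4 s[j]='a': k: 1→0; π[4]=0 (border '')
j=5 s[j]='a': π[5]=0 (border '')
j=6 s[j]='a': π[6]=0 (border '')
j=7 s[j]='d': π[7]=1 (border 'd')
j=8 s[j]='b': k: 1→0; π[8]=0 (border '')
j=9 s[j]='e': π[9]=0 (border '')
j=10 s[j]='e': π[10]=0 (border '')
j=11 s[j]='d': π[11]=1 (border 'd')
j=12 s[j]='d': π[12]=2 (border 'dd')
j=13 s[j]='d': k: 2→1; π[13]=2 (border 'dd')
j=14 s[j]='c': k: 2→1→0; π[14]=0 (border '')
j=15 s[j]='b': π[15]=0 (border '')
j=16 s[j]='e': π[16]=0 (border '')
j=17 s[j]='a': π[17]=0 (border '')
j=18 s[j]='c': π[18]=0 (border '')
j=19 s[j]='c': π[19]=0 (border '')
j=20 s[j]='e': π[20]=0 (border '')
j=21 s[j]='e': π[21]=0 (border '')
j=22 s[j]='c': π[22]=0 (border '')
j=23 s[j]='a': π[23]=0 (border '')
j=24 s[j]='b': π[24]=0 (border '')
j=25 s[j]='a': π[25]=0 (border '')
j=26 s[j]='b': π[26]=0 (border '')
j=27 s[j]='d': π[27]=1 (border 'd')
j=28 s[j]='c': k: 1→0; π[28]=0 (border '')

[0, 1, 0, 1, 0, 0, 0, 1, 0, 0, 0, 1, 2, 2, 0, 0, 0, 0, 0, 0, 0, 0, 0, 0, 0, 0, 0, 1, 0]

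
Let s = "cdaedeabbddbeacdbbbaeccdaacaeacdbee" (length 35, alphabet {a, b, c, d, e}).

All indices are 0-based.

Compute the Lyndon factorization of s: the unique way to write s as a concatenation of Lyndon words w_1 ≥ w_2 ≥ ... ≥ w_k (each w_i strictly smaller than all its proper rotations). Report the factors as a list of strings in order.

["cd", "aede", "abbddbeacdbbbaeccd", "aacaeacdbee"]

emit factor 1: 'cd' (i=0, period=2)
emit factor 2: 'aede' (i=2, period=4)
emit factor 3: 'abbddbeacdbbbaeccd' (i=6, period=18)
emit factor 4: 'aacaeacdbee' (i=24, period=11)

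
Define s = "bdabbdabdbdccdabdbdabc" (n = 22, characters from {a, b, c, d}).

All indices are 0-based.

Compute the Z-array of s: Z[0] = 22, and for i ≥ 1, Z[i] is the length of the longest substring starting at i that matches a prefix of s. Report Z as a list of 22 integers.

Z[0]=22
i=1: i≥r, start 0; Z[1]=0
i=2: i≥r, start 0; Z[2]=0
i=3: i≥r, start 0; Z[3]=1 grow→box=[3,4)
i=4: i≥r, start 0; Z[4]=4 grow→box=[4,8)
i=5: min(r-i=3, Z[1]=0)=0; Z[5]=0
i=6: min(r-i=2, Z[2]=0)=0; Z[6]=0
i=7: min(r-i=1, Z[3]=1)=1; Z[7]=2 grow→box=[7,9)
i=8: min(r-i=1, Z[1]=0)=0; Z[8]=0
i=9: i≥r, start 0; Z[9]=2 grow→box=[9,11)
i=10: min(r-i=1, Z[1]=0)=0; Z[10]=0
i=11: i≥r, start 0; Z[11]=0
i=12: i≥r, start 0; Z[12]=0
i=13: i≥r, start 0; Z[13]=0
i=14: i≥r, start 0; Z[14]=0
i=15: i≥r, start 0; Z[15]=2 grow→box=[15,17)
i=16: min(r-i=1, Z[1]=0)=0; Z[16]=0
i=17: i≥r, start 0; Z[17]=4 grow→box=[17,21)
i=18: min(r-i=3, Z[1]=0)=0; Z[18]=0
i=19: min(r-i=2, Z[2]=0)=0; Z[19]=0
i=20: min(r-i=1, Z[3]=1)=1; Z[20]=1
i=21: i≥r, start 0; Z[21]=0

[22, 0, 0, 1, 4, 0, 0, 2, 0, 2, 0, 0, 0, 0, 0, 2, 0, 4, 0, 0, 1, 0]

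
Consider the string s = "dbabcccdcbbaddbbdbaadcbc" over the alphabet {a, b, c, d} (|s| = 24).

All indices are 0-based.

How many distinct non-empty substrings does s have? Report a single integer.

sorted suffixes:
  #0 SA[0]=18  'aadcbc'
  #1 SA[1]=2  'abcccdcbbaddbbdbaadcbc'
  #2 SA[2]=19  'adcbc'
  #3 SA[3]=11  'addbbdbaadcbc'
  #4 SA[4]=17  'baadcbc'
  #5 SA[5]=1  'babcccdcbbaddbbdbaadcbc'
  #6 SA[6]=10  'baddbbdbaadcbc'
  #7 SA[7]=9  'bbaddbbdbaadcbc'
  #8 SA[8]=14  'bbdbaadcbc'
  #9 SA[9]=22  'bc'
  #10 SA[10]=3  'bcccdcbbaddbbdbaadcbc'
  #11 SA[11]=15  'bdbaadcbc'
  #12 SA[12]=23  'c'
  #13 SA[13]=8  'cbbaddbbdbaadcbc'
  #14 SA[14]=21  'cbc'
  #15 SA[15]=4  'cccdcbbaddbbdbaadcbc'
  #16 SA[16]=5  'ccdcbbaddbbdbaadcbc'
  #17 SA[17]=6  'cdcbbaddbbdbaadcbc'
  #18 SA[18]=16  'dbaadcbc'
  #19 SA[19]=0  'dbabcccdcbbaddbbdbaadcbc'
  #20 SA[20]=13  'dbbdbaadcbc'
  #21 SA[21]=7  'dcbbaddbbdbaadcbc'
  #22 SA[22]=20  'dcbc'
  #23 SA[23]=12  'ddbbdbaadcbc'

SA = [18, 2, 19, 11, 17, 1, 10, 9, 14, 22, 3, 15, 23, 8, 21, 4, 5, 6, 16, 0, 13, 7, 20, 12]
rank  pair      lcp
   1  s[18:],s[2:]  1  'a'
   2  s[2:],s[19:]  1  'a'
   3  s[19:],s[11:]  2  'ad'
   4  s[11:],s[17:]  0  ''
   5  s[17:],s[1:]  2  'ba'
   6  s[1:],s[10:]  2  'ba'
   7  s[10:],s[9:]  1  'b'
   8  s[9:],s[14:]  2  'bb'
   9  s[14:],s[22:]  1  'b'
  10  s[22:],s[3:]  2  'bc'
  11  s[3:],s[15:]  1  'b'
  12  s[15:],s[23:]  0  ''
  13  s[23:],s[8:]  1  'c'
  14  s[8:],s[21:]  2  'cb'
  15  s[21:],s[4:]  1  'c'
  16  s[4:],s[5:]  2  'cc'
  17  s[5:],s[6:]  1  'c'
  18  s[6:],s[16:]  0  ''
  19  s[16:],s[0:]  3  'dba'
  20  s[0:],s[13:]  2  'db'
  21  s[13:],s[7:]  1  'd'
  22  s[7:],s[20:]  3  'dcb'
  23  s[20:],s[12:]  1  'd'

n(n+1)/2 = 24·25/2 = 300
Σ LCP = 0 + 1 + 1 + 2 + 0 + 2 + 2 + 1 + 2 + 1 + 2 + 1 + 0 + 1 + 2 + 1 + 2 + 1 + 0 + 3 + 2 + 1 + 3 + 1 = 32
distinct = 300 − 32 = 268

268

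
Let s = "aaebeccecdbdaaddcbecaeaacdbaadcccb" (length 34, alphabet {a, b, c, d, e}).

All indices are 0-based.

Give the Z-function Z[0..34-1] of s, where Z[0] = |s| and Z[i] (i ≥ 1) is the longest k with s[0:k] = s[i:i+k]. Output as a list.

Z[0]=34
i=1: i≥r, start 0; Z[1]=1 grow→box=[1,2)
i=2: i≥r, start 0; Z[2]=0
i=3: i≥r, start 0; Z[3]=0
i=4: i≥r, start 0; Z[4]=0
i=5: i≥r, start 0; Z[5]=0
i=6: i≥r, start 0; Z[6]=0
i=7: i≥r, start 0; Z[7]=0
i=8: i≥r, start 0; Z[8]=0
i=9: i≥r, start 0; Z[9]=0
i=10: i≥r, start 0; Z[10]=0
i=11: i≥r, start 0; Z[11]=0
i=12: i≥r, start 0; Z[12]=2 grow→box=[12,14)
i=13: min(r-i=1, Z[1]=1)=1; Z[13]=1
i=14: i≥r, start 0; Z[14]=0
i=15: i≥r, start 0; Z[15]=0
i=16: i≥r, start 0; Z[16]=0
i=17: i≥r, start 0; Z[17]=0
i=18: i≥r, start 0; Z[18]=0
i=19: i≥r, start 0; Z[19]=0
i=20: i≥r, start 0; Z[20]=1 grow→box=[20,21)
i=21: i≥r, start 0; Z[21]=0
i=22: i≥r, start 0; Z[22]=2 grow→box=[22,24)
i=23: min(r-i=1, Z[1]=1)=1; Z[23]=1
i=24: i≥r, start 0; Z[24]=0
i=25: i≥r, start 0; Z[25]=0
i=26: i≥r, start 0; Z[26]=0
i=27: i≥r, start 0; Z[27]=2 grow→box=[27,29)
i=28: min(r-i=1, Z[1]=1)=1; Z[28]=1
i=29: i≥r, start 0; Z[29]=0
i=30: i≥r, start 0; Z[30]=0
i=31: i≥r, start 0; Z[31]=0
i=32: i≥r, start 0; Z[32]=0
i=33: i≥r, start 0; Z[33]=0

[34, 1, 0, 0, 0, 0, 0, 0, 0, 0, 0, 0, 2, 1, 0, 0, 0, 0, 0, 0, 1, 0, 2, 1, 0, 0, 0, 2, 1, 0, 0, 0, 0, 0]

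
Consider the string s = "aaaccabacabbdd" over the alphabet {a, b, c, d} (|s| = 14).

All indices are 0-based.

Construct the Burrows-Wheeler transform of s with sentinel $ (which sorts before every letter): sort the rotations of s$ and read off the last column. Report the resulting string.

d$accbaaabcaadb

rank  rotation         last
    0  $aaaccabacabbdd  d
    1  aaaccabacabbdd$  $
    2  aaccabacabbdd$a  a
    3  abacabbdd$aaacc  c
    4  abbdd$aaaccabac  c
    5  acabbdd$aaaccab  b
    6  accabacabbdd$aa  a
    7  bacabbdd$aaacca  a
    8  bbdd$aaaccabaca  a
    9  bdd$aaaccabacab  b
   10  cabacabbdd$aaac  c
   11  cabbdd$aaaccaba  a
   12  ccabacabbdd$aaa  a
   13  d$aaaccabacabbd  d
   14  dd$aaaccabacabb  b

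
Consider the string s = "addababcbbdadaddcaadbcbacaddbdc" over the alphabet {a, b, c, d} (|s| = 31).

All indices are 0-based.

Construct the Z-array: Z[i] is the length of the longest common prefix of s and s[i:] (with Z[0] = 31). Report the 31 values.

Z[0]=31
i=1: fresh scan; Z[1]=0
i=2: fresh scan; Z[2]=0
i=3: fresh scan; Z[3]=1 extend→box=[3,4)
i=4: fresh scan; Z[4]=0
i=5: fresh scan; Z[5]=1 extend→box=[5,6)
i=6: fresh scan; Z[6]=0
i=7: fresh scan; Z[7]=0
i=8: fresh scan; Z[8]=0
i=9: fresh scan; Z[9]=0
i=10: fresh scan; Z[10]=0
i=11: fresh scan; Z[11]=2 extend→box=[11,13)
i=12: min(r-i=1, Z[1]=0)=0; Z[12]=0
i=13: fresh scan; Z[13]=3 extend→box=[13,16)
i=14: min(r-i=2, Z[1]=0)=0; Z[14]=0
i=15: min(r-i=1, Z[2]=0)=0; Z[15]=0
i=16: fresh scan; Z[16]=0
i=17: fresh scan; Z[17]=1 extend→box=[17,18)
i=18: fresh scan; Z[18]=2 extend→box=[18,20)
i=19: min(r-i=1, Z[1]=0)=0; Z[19]=0
i=20: fresh scan; Z[20]=0
i=21: fresh scan; Z[21]=0
i=22: fresh scan; Z[22]=0
i=23: fresh scan; Z[23]=1 extend→box=[23,24)
i=24: fresh scan; Z[24]=0
i=25: fresh scan; Z[25]=3 extend→box=[25,28)
i=26: min(r-i=2, Z[1]=0)=0; Z[26]=0
i=27: min(r-i=1, Z[2]=0)=0; Z[27]=0
i=28: fresh scan; Z[28]=0
i=29: fresh scan; Z[29]=0
i=30: fresh scan; Z[30]=0

[31, 0, 0, 1, 0, 1, 0, 0, 0, 0, 0, 2, 0, 3, 0, 0, 0, 1, 2, 0, 0, 0, 0, 1, 0, 3, 0, 0, 0, 0, 0]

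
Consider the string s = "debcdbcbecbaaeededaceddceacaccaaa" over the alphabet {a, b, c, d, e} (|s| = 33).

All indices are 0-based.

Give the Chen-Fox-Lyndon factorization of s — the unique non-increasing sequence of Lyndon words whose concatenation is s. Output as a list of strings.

["de", "bcd", "bcbec", "b", "aaeededaceddceacacc", "a", "a", "a"]

emit factor 1: 'de' (i=0, period=2)
emit factor 2: 'bcd' (i=2, period=3)
emit factor 3: 'bcbec' (i=5, period=5)
emit factor 4: 'b' (i=10, period=1)
emit factor 5: 'aaeededaceddceacacc' (i=11, period=19)
emit factor 6: 'a' (i=30, period=1)
emit factor 7: 'a' (i=31, period=1)
emit factor 8: 'a' (i=32, period=1)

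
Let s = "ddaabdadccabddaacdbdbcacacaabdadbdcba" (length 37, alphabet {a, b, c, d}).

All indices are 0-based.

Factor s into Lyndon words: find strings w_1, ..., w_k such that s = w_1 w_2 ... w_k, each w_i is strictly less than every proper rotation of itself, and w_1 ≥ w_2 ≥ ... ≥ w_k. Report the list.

emit factor 1: 'd' (i=0, period=1)
emit factor 2: 'd' (i=1, period=1)
emit factor 3: 'aabdadccabddaacdbdbcacac' (i=2, period=24)
emit factor 4: 'aabdadbdcb' (i=26, period=10)
emit factor 5: 'a' (i=36, period=1)

["d", "d", "aabdadccabddaacdbdbcacac", "aabdadbdcb", "a"]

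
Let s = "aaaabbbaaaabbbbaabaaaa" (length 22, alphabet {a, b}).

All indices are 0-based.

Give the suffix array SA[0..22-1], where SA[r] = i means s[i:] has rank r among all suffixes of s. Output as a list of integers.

rank→(start, suffix):
  0 → (21, 'a')
  1 → (20, 'aa')
  2 → (19, 'aaa')
  3 → (18, 'aaaa')
  4 → (0, 'aaaabbbaaaabbbbaabaaaa')
  5 → (7, 'aaaabbbbaabaaaa')
  6 → (1, 'aaabbbaaaabbbbaabaaaa')
  7 → (8, 'aaabbbbaabaaaa')
  8 → (15, 'aabaaaa')
  9 → (2, 'aabbbaaaabbbbaabaaaa')
  10 → (9, 'aabbbbaabaaaa')
  11 → (16, 'abaaaa')
  12 → (3, 'abbbaaaabbbbaabaaaa')
  13 → (10, 'abbbbaabaaaa')
  14 → (17, 'baaaa')
  15 → (6, 'baaaabbbbaabaaaa')
  16 → (14, 'baabaaaa')
  17 → (5, 'bbaaaabbbbaabaaaa')
  18 → (13, 'bbaabaaaa')
  19 → (4, 'bbbaaaabbbbaabaaaa')
  20 → (12, 'bbbaabaaaa')
  21 → (11, 'bbbbaabaaaa')

[21, 20, 19, 18, 0, 7, 1, 8, 15, 2, 9, 16, 3, 10, 17, 6, 14, 5, 13, 4, 12, 11]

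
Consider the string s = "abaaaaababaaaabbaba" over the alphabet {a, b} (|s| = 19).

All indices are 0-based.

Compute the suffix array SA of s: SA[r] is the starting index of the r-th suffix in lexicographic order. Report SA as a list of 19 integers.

rank | idx | suffix
   0 |  18 | a
   1 |   2 | aaaaababaaaabbaba
   2 |   3 | aaaababaaaabbaba
   3 |  10 | aaaabbaba
   4 |   4 | aaababaaaabbaba
   5 |  11 | aaabbaba
   6 |   5 | aababaaaabbaba
   7 |  12 | aabbaba
   8 |  16 | aba
   9 |   0 | abaaaaababaaaabbaba
  10 |   8 | abaaaabbaba
  11 |   6 | ababaaaabbaba
  12 |  13 | abbaba
  13 |  17 | ba
  14 |   1 | baaaaababaaaabbaba
  15 |   9 | baaaabbaba
  16 |  15 | baba
  17 |   7 | babaaaabbaba
  18 |  14 | bbaba

[18, 2, 3, 10, 4, 11, 5, 12, 16, 0, 8, 6, 13, 17, 1, 9, 15, 7, 14]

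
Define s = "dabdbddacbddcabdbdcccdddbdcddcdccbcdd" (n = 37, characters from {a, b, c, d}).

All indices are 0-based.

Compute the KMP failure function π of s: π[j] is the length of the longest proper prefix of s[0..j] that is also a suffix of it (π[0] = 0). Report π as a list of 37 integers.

[0, 0, 0, 1, 0, 1, 1, 2, 0, 0, 1, 1, 0, 0, 0, 1, 0, 1, 0, 0, 0, 1, 1, 1, 0, 1, 0, 1, 1, 0, 1, 0, 0, 0, 0, 1, 1]

π[0] = 0
j=1 s[j]='a': π[1]=0 (border '')
j=2 s[j]='b': π[2]=0 (border '')
j=3 s[j]='d': π[3]=1 (border 'd')
j=4 s[j]='b': k: 1→0; π[4]=0 (border '')
j=5 s[j]='d': π[5]=1 (border 'd')
j=6 s[j]='d': k: 1→0; π[6]=1 (border 'd')
j=7 s[j]='a': π[7]=2 (border 'da')
j=8 s[j]='c': k: 2→0; π[8]=0 (border '')
j=9 s[j]='b': π[9]=0 (border '')
j=10 s[j]='d': π[10]=1 (border 'd')
j=11 s[j]='d': k: 1→0; π[11]=1 (border 'd')
j=12 s[j]='c': k: 1→0; π[12]=0 (border '')
j=13 s[j]='a': π[13]=0 (border '')
j=14 s[j]='b': π[14]=0 (border '')
j=15 s[j]='d': π[15]=1 (border 'd')
j=16 s[j]='b': k: 1→0; π[16]=0 (border '')
j=17 s[j]='d': π[17]=1 (border 'd')
j=18 s[j]='c': k: 1→0; π[18]=0 (border '')
j=19 s[j]='c': π[19]=0 (border '')
j=20 s[j]='c': π[20]=0 (border '')
j=21 s[j]='d': π[21]=1 (border 'd')
j=22 s[j]='d': k: 1→0; π[22]=1 (border 'd')
j=23 s[j]='d': k: 1→0; π[23]=1 (border 'd')
j=24 s[j]='b': k: 1→0; π[24]=0 (border '')
j=25 s[j]='d': π[25]=1 (border 'd')
j=26 s[j]='c': k: 1→0; π[26]=0 (border '')
j=27 s[j]='d': π[27]=1 (border 'd')
j=28 s[j]='d': k: 1→0; π[28]=1 (border 'd')
j=29 s[j]='c': k: 1→0; π[29]=0 (border '')
j=30 s[j]='d': π[30]=1 (border 'd')
j=31 s[j]='c': k: 1→0; π[31]=0 (border '')
j=32 s[j]='c': π[32]=0 (border '')
j=33 s[j]='b': π[33]=0 (border '')
j=34 s[j]='c': π[34]=0 (border '')
j=35 s[j]='d': π[35]=1 (border 'd')
j=36 s[j]='d': k: 1→0; π[36]=1 (border 'd')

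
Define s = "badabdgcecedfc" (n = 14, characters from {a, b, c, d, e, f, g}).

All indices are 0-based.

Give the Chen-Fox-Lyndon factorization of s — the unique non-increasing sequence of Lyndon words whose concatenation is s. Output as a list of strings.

emit factor 1: 'b' (i=0, period=1)
emit factor 2: 'ad' (i=1, period=2)
emit factor 3: 'abdgcecedfc' (i=3, period=11)

["b", "ad", "abdgcecedfc"]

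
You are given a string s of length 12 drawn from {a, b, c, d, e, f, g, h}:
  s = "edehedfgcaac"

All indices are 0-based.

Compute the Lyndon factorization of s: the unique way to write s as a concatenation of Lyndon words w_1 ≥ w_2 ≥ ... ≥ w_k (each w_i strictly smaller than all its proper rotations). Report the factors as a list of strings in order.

emit factor 1: 'e' (i=0, period=1)
emit factor 2: 'dehedfg' (i=1, period=7)
emit factor 3: 'c' (i=8, period=1)
emit factor 4: 'aac' (i=9, period=3)

["e", "dehedfg", "c", "aac"]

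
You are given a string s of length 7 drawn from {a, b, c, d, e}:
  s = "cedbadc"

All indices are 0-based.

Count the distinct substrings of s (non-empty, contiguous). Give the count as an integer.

26

sorted suffixes:
  #0 SA[0]=4  'adc'
  #1 SA[1]=3  'badc'
  #2 SA[2]=6  'c'
  #3 SA[3]=0  'cedbadc'
  #4 SA[4]=2  'dbadc'
  #5 SA[5]=5  'dc'
  #6 SA[6]=1  'edbadc'

SA = [4, 3, 6, 0, 2, 5, 1]
[i] adj suffixes → lcp
  [1] 4/3 → 0 ('')
  [2] 3/6 → 0 ('')
  [3] 6/0 → 1 ('c')
  [4] 0/2 → 0 ('')
  [5] 2/5 → 1 ('d')
  [6] 5/1 → 0 ('')

n(n+1)/2 = 7·8/2 = 28
Σ LCP = 0 + 0 + 0 + 1 + 0 + 1 + 0 = 2
distinct = 28 − 2 = 26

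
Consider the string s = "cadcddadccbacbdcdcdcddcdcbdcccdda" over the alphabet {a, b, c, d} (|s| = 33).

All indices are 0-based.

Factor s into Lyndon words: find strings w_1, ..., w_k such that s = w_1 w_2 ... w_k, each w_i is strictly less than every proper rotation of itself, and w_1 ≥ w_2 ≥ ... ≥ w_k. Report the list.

["c", "adcdd", "adccb", "acbdcdcdcddcdcbdcccdd", "a"]

emit factor 1: 'c' (i=0, period=1)
emit factor 2: 'adcdd' (i=1, period=5)
emit factor 3: 'adccb' (i=6, period=5)
emit factor 4: 'acbdcdcdcddcdcbdcccdd' (i=11, period=21)
emit factor 5: 'a' (i=32, period=1)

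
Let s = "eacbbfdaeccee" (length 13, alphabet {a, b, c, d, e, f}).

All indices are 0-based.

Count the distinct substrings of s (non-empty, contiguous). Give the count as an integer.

rank→(start, suffix):
  0 → (1, 'acbbfdaeccee')
  1 → (7, 'aeccee')
  2 → (3, 'bbfdaeccee')
  3 → (4, 'bfdaeccee')
  4 → (2, 'cbbfdaeccee')
  5 → (9, 'ccee')
  6 → (10, 'cee')
  7 → (6, 'daeccee')
  8 → (12, 'e')
  9 → (0, 'eacbbfdaeccee')
  10 → (8, 'eccee')
  11 → (11, 'ee')
  12 → (5, 'fdaeccee')

SA = [1, 7, 3, 4, 2, 9, 10, 6, 12, 0, 8, 11, 5]
[i] adj suffixes → lcp
  [1] 1/7 → 1 ('a')
  [2] 7/3 → 0 ('')
  [3] 3/4 → 1 ('b')
  [4] 4/2 → 0 ('')
  [5] 2/9 → 1 ('c')
  [6] 9/10 → 1 ('c')
  [7] 10/6 → 0 ('')
  [8] 6/12 → 0 ('')
  [9] 12/0 → 1 ('e')
  [10] 0/8 → 1 ('e')
  [11] 8/11 → 1 ('e')
  [12] 11/5 → 0 ('')

n(n+1)/2 = 13·14/2 = 91
Σ LCP = 0 + 1 + 0 + 1 + 0 + 1 + 1 + 0 + 0 + 1 + 1 + 1 + 0 = 7
distinct = 91 − 7 = 84

84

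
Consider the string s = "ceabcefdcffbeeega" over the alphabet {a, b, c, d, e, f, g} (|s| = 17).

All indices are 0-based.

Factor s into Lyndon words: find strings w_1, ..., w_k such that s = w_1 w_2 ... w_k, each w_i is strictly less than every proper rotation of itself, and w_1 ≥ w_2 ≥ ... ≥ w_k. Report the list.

["ce", "abcefdcffbeeeg", "a"]

emit factor 1: 'ce' (i=0, period=2)
emit factor 2: 'abcefdcffbeeeg' (i=2, period=14)
emit factor 3: 'a' (i=16, period=1)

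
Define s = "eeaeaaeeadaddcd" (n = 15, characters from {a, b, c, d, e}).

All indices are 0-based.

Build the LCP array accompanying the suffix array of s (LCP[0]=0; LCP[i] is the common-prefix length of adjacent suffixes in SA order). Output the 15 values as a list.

sorted suffixes:
  #0 SA[0]=4  'aaeeadaddcd'
  #1 SA[1]=8  'adaddcd'
  #2 SA[2]=10  'addcd'
  #3 SA[3]=2  'aeaaeeadaddcd'
  #4 SA[4]=5  'aeeadaddcd'
  #5 SA[5]=13  'cd'
  #6 SA[6]=14  'd'
  #7 SA[7]=9  'daddcd'
  #8 SA[8]=12  'dcd'
  #9 SA[9]=11  'ddcd'
  #10 SA[10]=3  'eaaeeadaddcd'
  #11 SA[11]=7  'eadaddcd'
  #12 SA[12]=1  'eaeaaeeadaddcd'
  #13 SA[13]=6  'eeadaddcd'
  #14 SA[14]=0  'eeaeaaeeadaddcd'

SA = [4, 8, 10, 2, 5, 13, 14, 9, 12, 11, 3, 7, 1, 6, 0]
rank  pair      lcp
   1  s[4:],s[8:]  1  'a'
   2  s[8:],s[10:]  2  'ad'
   3  s[10:],s[2:]  1  'a'
   4  s[2:],s[5:]  2  'ae'
   5  s[5:],s[13:]  0  ''
   6  s[13:],s[14:]  0  ''
   7  s[14:],s[9:]  1  'd'
   8  s[9:],s[12:]  1  'd'
   9  s[12:],s[11:]  1  'd'
  10  s[11:],s[3:]  0  ''
  11  s[3:],s[7:]  2  'ea'
  12  s[7:],s[1:]  2  'ea'
  13  s[1:],s[6:]  1  'e'
  14  s[6:],s[0:]  3  'eea'

[0, 1, 2, 1, 2, 0, 0, 1, 1, 1, 0, 2, 2, 1, 3]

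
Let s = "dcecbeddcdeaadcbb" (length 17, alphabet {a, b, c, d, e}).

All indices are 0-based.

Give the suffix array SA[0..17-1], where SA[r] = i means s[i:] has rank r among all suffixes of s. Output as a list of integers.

rank | idx | suffix
   0 |  11 | aadcbb
   1 |  12 | adcbb
   2 |  16 | b
   3 |  15 | bb
   4 |   4 | beddcdeaadcbb
   5 |  14 | cbb
   6 |   3 | cbeddcdeaadcbb
   7 |   8 | cdeaadcbb
   8 |   1 | cecbeddcdeaadcbb
   9 |  13 | dcbb
  10 |   7 | dcdeaadcbb
  11 |   0 | dcecbeddcdeaadcbb
  12 |   6 | ddcdeaadcbb
  13 |   9 | deaadcbb
  14 |  10 | eaadcbb
  15 |   2 | ecbeddcdeaadcbb
  16 |   5 | eddcdeaadcbb

[11, 12, 16, 15, 4, 14, 3, 8, 1, 13, 7, 0, 6, 9, 10, 2, 5]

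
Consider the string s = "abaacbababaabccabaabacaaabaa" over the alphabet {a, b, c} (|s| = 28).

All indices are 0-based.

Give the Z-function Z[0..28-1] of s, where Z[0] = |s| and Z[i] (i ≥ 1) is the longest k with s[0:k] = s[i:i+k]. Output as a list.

[28, 0, 1, 1, 0, 0, 3, 0, 4, 0, 1, 2, 0, 0, 0, 4, 0, 1, 3, 0, 1, 0, 1, 1, 4, 0, 1, 1]

Z[0]=28
i=1: i≥r, start 0; Z[1]=0
i=2: i≥r, start 0; Z[2]=1 grow→box=[2,3)
i=3: i≥r, start 0; Z[3]=1 grow→box=[3,4)
i=4: i≥r, start 0; Z[4]=0
i=5: i≥r, start 0; Z[5]=0
i=6: i≥r, start 0; Z[6]=3 grow→box=[6,9)
i=7: min(r-i=2, Z[1]=0)=0; Z[7]=0
i=8: min(r-i=1, Z[2]=1)=1; Z[8]=4 grow→box=[8,12)
i=9: min(r-i=3, Z[1]=0)=0; Z[9]=0
i=10: min(r-i=2, Z[2]=1)=1; Z[10]=1
i=11: min(r-i=1, Z[3]=1)=1; Z[11]=2 grow→box=[11,13)
i=12: min(r-i=1, Z[1]=0)=0; Z[12]=0
i=13: i≥r, start 0; Z[13]=0
i=14: i≥r, start 0; Z[14]=0
i=15: i≥r, start 0; Z[15]=4 grow→box=[15,19)
i=16: min(r-i=3, Z[1]=0)=0; Z[16]=0
i=17: min(r-i=2, Z[2]=1)=1; Z[17]=1
i=18: min(r-i=1, Z[3]=1)=1; Z[18]=3 grow→box=[18,21)
i=19: min(r-i=2, Z[1]=0)=0; Z[19]=0
i=20: min(r-i=1, Z[2]=1)=1; Z[20]=1
i=21: i≥r, start 0; Z[21]=0
i=22: i≥r, start 0; Z[22]=1 grow→box=[22,23)
i=23: i≥r, start 0; Z[23]=1 grow→box=[23,24)
i=24: i≥r, start 0; Z[24]=4 grow→box=[24,28)
i=25: min(r-i=3, Z[1]=0)=0; Z[25]=0
i=26: min(r-i=2, Z[2]=1)=1; Z[26]=1
i=27: min(r-i=1, Z[3]=1)=1; Z[27]=1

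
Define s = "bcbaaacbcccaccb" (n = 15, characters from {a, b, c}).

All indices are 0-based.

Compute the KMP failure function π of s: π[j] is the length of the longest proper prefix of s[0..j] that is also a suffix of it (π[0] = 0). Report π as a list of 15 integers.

π[0] = 0
j=1 s[j]='c': π[1]=0 (border '')
j=2 s[j]='b': π[2]=1 (border 'b')
j=3 s[j]='a': k: 1→0; π[3]=0 (border '')
j=4 s[j]='a': π[4]=0 (border '')
j=5 s[j]='a': π[5]=0 (border '')
j=6 s[j]='c': π[6]=0 (border '')
j=7 s[j]='b': π[7]=1 (border 'b')
j=8 s[j]='c': π[8]=2 (border 'bc')
j=9 s[j]='c': k: 2→0; π[9]=0 (border '')
j=10 s[j]='c': π[10]=0 (border '')
j=11 s[j]='a': π[11]=0 (border '')
j=12 s[j]='c': π[12]=0 (border '')
j=13 s[j]='c': π[13]=0 (border '')
j=14 s[j]='b': π[14]=1 (border 'b')

[0, 0, 1, 0, 0, 0, 0, 1, 2, 0, 0, 0, 0, 0, 1]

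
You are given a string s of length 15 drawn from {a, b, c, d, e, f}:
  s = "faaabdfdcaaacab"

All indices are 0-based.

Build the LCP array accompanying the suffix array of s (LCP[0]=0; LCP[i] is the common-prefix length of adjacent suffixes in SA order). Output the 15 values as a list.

[0, 3, 2, 2, 1, 2, 1, 0, 1, 0, 2, 0, 1, 0, 1]

rank | idx | suffix
   0 |   1 | aaabdfdcaaacab
   1 |   9 | aaacab
   2 |   2 | aabdfdcaaacab
   3 |  10 | aacab
   4 |  13 | ab
   5 |   3 | abdfdcaaacab
   6 |  11 | acab
   7 |  14 | b
   8 |   4 | bdfdcaaacab
   9 |   8 | caaacab
  10 |  12 | cab
  11 |   7 | dcaaacab
  12 |   5 | dfdcaaacab
  13 |   0 | faaabdfdcaaacab
  14 |   6 | fdcaaacab

SA = [1, 9, 2, 10, 13, 3, 11, 14, 4, 8, 12, 7, 5, 0, 6]
rank  pair      lcp
   1  s[1:],s[9:]  3  'aaa'
   2  s[9:],s[2:]  2  'aa'
   3  s[2:],s[10:]  2  'aa'
   4  s[10:],s[13:]  1  'a'
   5  s[13:],s[3:]  2  'ab'
   6  s[3:],s[11:]  1  'a'
   7  s[11:],s[14:]  0  ''
   8  s[14:],s[4:]  1  'b'
   9  s[4:],s[8:]  0  ''
  10  s[8:],s[12:]  2  'ca'
  11  s[12:],s[7:]  0  ''
  12  s[7:],s[5:]  1  'd'
  13  s[5:],s[0:]  0  ''
  14  s[0:],s[6:]  1  'f'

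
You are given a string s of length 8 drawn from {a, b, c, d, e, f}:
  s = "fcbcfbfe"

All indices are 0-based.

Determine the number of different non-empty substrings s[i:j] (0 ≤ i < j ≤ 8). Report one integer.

32

sorted suffixes:
  #0 SA[0]=2  'bcfbfe'
  #1 SA[1]=5  'bfe'
  #2 SA[2]=1  'cbcfbfe'
  #3 SA[3]=3  'cfbfe'
  #4 SA[4]=7  'e'
  #5 SA[5]=4  'fbfe'
  #6 SA[6]=0  'fcbcfbfe'
  #7 SA[7]=6  'fe'

SA = [2, 5, 1, 3, 7, 4, 0, 6]
[i] adj suffixes → lcp
  [1] 2/5 → 1 ('b')
  [2] 5/1 → 0 ('')
  [3] 1/3 → 1 ('c')
  [4] 3/7 → 0 ('')
  [5] 7/4 → 0 ('')
  [6] 4/0 → 1 ('f')
  [7] 0/6 → 1 ('f')

n(n+1)/2 = 8·9/2 = 36
Σ LCP = 0 + 1 + 0 + 1 + 0 + 0 + 1 + 1 = 4
distinct = 36 − 4 = 32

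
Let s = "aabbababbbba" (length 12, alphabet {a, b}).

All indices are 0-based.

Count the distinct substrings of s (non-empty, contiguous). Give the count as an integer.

57

sorted suffixes:
  #0 SA[0]=11  'a'
  #1 SA[1]=0  'aabbababbbba'
  #2 SA[2]=4  'ababbbba'
  #3 SA[3]=1  'abbababbbba'
  #4 SA[4]=6  'abbbba'
  #5 SA[5]=10  'ba'
  #6 SA[6]=3  'bababbbba'
  #7 SA[7]=5  'babbbba'
  #8 SA[8]=9  'bba'
  #9 SA[9]=2  'bbababbbba'
  #10 SA[10]=8  'bbba'
  #11 SA[11]=7  'bbbba'

SA = [11, 0, 4, 1, 6, 10, 3, 5, 9, 2, 8, 7]
rank  pair      lcp
   1  s[11:],s[0:]  1  'a'
   2  s[0:],s[4:]  1  'a'
   3  s[4:],s[1:]  2  'ab'
   4  s[1:],s[6:]  3  'abb'
   5  s[6:],s[10:]  0  ''
   6  s[10:],s[3:]  2  'ba'
   7  s[3:],s[5:]  3  'bab'
   8  s[5:],s[9:]  1  'b'
   9  s[9:],s[2:]  3  'bba'
  10  s[2:],s[8:]  2  'bb'
  11  s[8:],s[7:]  3  'bbb'

n(n+1)/2 = 12·13/2 = 78
Σ LCP = 0 + 1 + 1 + 2 + 3 + 0 + 2 + 3 + 1 + 3 + 2 + 3 = 21
distinct = 78 − 21 = 57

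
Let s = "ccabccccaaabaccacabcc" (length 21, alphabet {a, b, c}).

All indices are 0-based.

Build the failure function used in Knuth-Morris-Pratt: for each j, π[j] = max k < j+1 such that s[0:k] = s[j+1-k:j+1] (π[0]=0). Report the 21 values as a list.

π[0] = 0
j=1 s[j]='c': π[1]=1 (border 'c')
j=2 s[j]='a': k: 1→0; π[2]=0 (border '')
j=3 s[j]='b': π[3]=0 (border '')
j=4 s[j]='c': π[4]=1 (border 'c')
j=5 s[j]='c': π[5]=2 (border 'cc')
j=6 s[j]='c': k: 2→1; π[6]=2 (border 'cc')
j=7 s[j]='c': k: 2→1; π[7]=2 (border 'cc')
j=8 s[j]='a': π[8]=3 (border 'cca')
j=9 s[j]='a': k: 3→0; π[9]=0 (border '')
j=10 s[j]='a': π[10]=0 (border '')
j=11 s[j]='b': π[11]=0 (border '')
j=12 s[j]='a': π[12]=0 (border '')
j=13 s[j]='c': π[13]=1 (border 'c')
j=14 s[j]='c': π[14]=2 (border 'cc')
j=15 s[j]='a': π[15]=3 (border 'cca')
j=16 s[j]='c': k: 3→0; π[16]=1 (border 'c')
j=17 s[j]='a': k: 1→0; π[17]=0 (border '')
j=18 s[j]='b': π[18]=0 (border '')
j=19 s[j]='c': π[19]=1 (border 'c')
j=20 s[j]='c': π[20]=2 (border 'cc')

[0, 1, 0, 0, 1, 2, 2, 2, 3, 0, 0, 0, 0, 1, 2, 3, 1, 0, 0, 1, 2]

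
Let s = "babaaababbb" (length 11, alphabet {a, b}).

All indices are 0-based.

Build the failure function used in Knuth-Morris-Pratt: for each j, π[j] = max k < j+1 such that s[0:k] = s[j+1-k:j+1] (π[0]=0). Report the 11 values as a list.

[0, 0, 1, 2, 0, 0, 1, 2, 3, 1, 1]

π[0] = 0
j=1 s[j]='a': π[1]=0 (border '')
j=2 s[j]='b': π[2]=1 (border 'b')
j=3 s[j]='a': π[3]=2 (border 'ba')
j=4 s[j]='a': k: 2→0; π[4]=0 (border '')
j=5 s[j]='a': π[5]=0 (border '')
j=6 s[j]='b': π[6]=1 (border 'b')
j=7 s[j]='a': π[7]=2 (border 'ba')
j=8 s[j]='b': π[8]=3 (border 'bab')
j=9 s[j]='b': k: 3→1→0; π[9]=1 (border 'b')
j=10 s[j]='b': k: 1→0; π[10]=1 (border 'b')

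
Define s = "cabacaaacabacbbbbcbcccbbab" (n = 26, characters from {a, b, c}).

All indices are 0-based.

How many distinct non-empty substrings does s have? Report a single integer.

rank→(start, suffix):
  0 → (5, 'aaacabacbbbbcbcccbbab')
  1 → (6, 'aacabacbbbbcbcccbbab')
  2 → (24, 'ab')
  3 → (1, 'abacaaacabacbbbbcbcccbbab')
  4 → (9, 'abacbbbbcbcccbbab')
  5 → (3, 'acaaacabacbbbbcbcccbbab')
  6 → (7, 'acabacbbbbcbcccbbab')
  7 → (11, 'acbbbbcbcccbbab')
  8 → (25, 'b')
  9 → (23, 'bab')
  10 → (2, 'bacaaacabacbbbbcbcccbbab')
  11 → (10, 'bacbbbbcbcccbbab')
  12 → (22, 'bbab')
  13 → (13, 'bbbbcbcccbbab')
  14 → (14, 'bbbcbcccbbab')
  15 → (15, 'bbcbcccbbab')
  16 → (16, 'bcbcccbbab')
  17 → (18, 'bcccbbab')
  18 → (4, 'caaacabacbbbbcbcccbbab')
  19 → (0, 'cabacaaacabacbbbbcbcccbbab')
  20 → (8, 'cabacbbbbcbcccbbab')
  21 → (21, 'cbbab')
  22 → (12, 'cbbbbcbcccbbab')
  23 → (17, 'cbcccbbab')
  24 → (20, 'ccbbab')
  25 → (19, 'cccbbab')

SA = [5, 6, 24, 1, 9, 3, 7, 11, 25, 23, 2, 10, 22, 13, 14, 15, 16, 18, 4, 0, 8, 21, 12, 17, 20, 19]
i: (SA[i-1],SA[i]) lcp shared
  1: (5,6) 2 'aa'
  2: (6,24) 1 'a'
  3: (24,1) 2 'ab'
  4: (1,9) 4 'abac'
  5: (9,3) 1 'a'
  6: (3,7) 3 'aca'
  7: (7,11) 2 'ac'
  8: (11,25) 0 ''
  9: (25,23) 1 'b'
  10: (23,2) 2 'ba'
  11: (2,10) 3 'bac'
  12: (10,22) 1 'b'
  13: (22,13) 2 'bb'
  14: (13,14) 3 'bbb'
  15: (14,15) 2 'bb'
  16: (15,16) 1 'b'
  17: (16,18) 2 'bc'
  18: (18,4) 0 ''
  19: (4,0) 2 'ca'
  20: (0,8) 5 'cabac'
  21: (8,21) 1 'c'
  22: (21,12) 3 'cbb'
  23: (12,17) 2 'cb'
  24: (17,20) 1 'c'
  25: (20,19) 2 'cc'

n(n+1)/2 = 26·27/2 = 351
Σ LCP = 0 + 2 + 1 + 2 + 4 + 1 + 3 + 2 + 0 + 1 + 2 + 3 + 1 + 2 + 3 + 2 + 1 + 2 + 0 + 2 + 5 + 1 + 3 + 2 + 1 + 2 = 48
distinct = 351 − 48 = 303

303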